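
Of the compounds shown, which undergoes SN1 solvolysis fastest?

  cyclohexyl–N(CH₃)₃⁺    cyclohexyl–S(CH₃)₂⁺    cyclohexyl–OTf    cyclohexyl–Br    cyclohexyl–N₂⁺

Identical carbon frameworks mean the comparison reduces to leaving-group quality.
The more stable X⁻ (or X) is on its own — i.e. the weaker a base it is — the better a leaving group it makes.
cyclohexyl–N₂⁺ loses N₂: no meaningful conjugate acid; N₂ departs as an exceptionally stable neutral molecule
cyclohexyl–OTf loses OTf⁻: pKₐ(CF₃SO₃H (triflic acid)) ≈ -14
cyclohexyl–Br loses Br⁻: pKₐ(HBr) ≈ -9
cyclohexyl–S(CH₃)₂⁺ loses SR'₂: pKₐ(R'₂SH⁺) ≈ -7
cyclohexyl–N(CH₃)₃⁺ loses NR'₃: pKₐ(R'₃NH⁺) ≈ 10.7

cyclohexyl–N₂⁺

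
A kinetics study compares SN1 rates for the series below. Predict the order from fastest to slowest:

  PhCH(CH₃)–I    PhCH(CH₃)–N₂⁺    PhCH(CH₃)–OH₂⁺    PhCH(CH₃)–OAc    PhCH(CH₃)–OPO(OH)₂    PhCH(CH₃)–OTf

The skeletons are identical, so relative rate is governed entirely by leaving-group ability.
Rank by basicity of the departing species: weakest base leaves most easily.
PhCH(CH₃)–N₂⁺ loses N₂: no meaningful conjugate acid; N₂ departs as an exceptionally stable neutral molecule
PhCH(CH₃)–OTf loses OTf⁻: pKₐ(CF₃SO₃H (triflic acid)) ≈ -14
PhCH(CH₃)–I loses I⁻: pKₐ(HI) ≈ -10
PhCH(CH₃)–OH₂⁺ loses H₂O: pKₐ(H₃O⁺) ≈ -1.7
PhCH(CH₃)–OPO(OH)₂ loses H₂PO₄⁻: pKₐ(H₃PO₄) ≈ 2.1
PhCH(CH₃)–OAc loses AcO⁻: pKₐ(CH₃COOH) ≈ 4.8

PhCH(CH₃)–N₂⁺ > PhCH(CH₃)–OTf > PhCH(CH₃)–I > PhCH(CH₃)–OH₂⁺ > PhCH(CH₃)–OPO(OH)₂ > PhCH(CH₃)–OAc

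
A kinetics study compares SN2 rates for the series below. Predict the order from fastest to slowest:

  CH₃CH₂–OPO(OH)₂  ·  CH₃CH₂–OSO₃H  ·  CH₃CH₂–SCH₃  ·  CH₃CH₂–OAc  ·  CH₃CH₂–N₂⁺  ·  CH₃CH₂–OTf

Identical carbon frameworks mean the comparison reduces to leaving-group quality.
A good leaving group is a weak base: the lower the pKₐ of its conjugate acid, the more readily it departs.
CH₃CH₂–N₂⁺ loses N₂: no meaningful conjugate acid; N₂ departs as an exceptionally stable neutral molecule
CH₃CH₂–OTf loses OTf⁻: pKₐ(CF₃SO₃H (triflic acid)) ≈ -14
CH₃CH₂–OSO₃H loses HSO₄⁻: pKₐ(H₂SO₄) ≈ -3
CH₃CH₂–OPO(OH)₂ loses H₂PO₄⁻: pKₐ(H₃PO₄) ≈ 2.1
CH₃CH₂–OAc loses AcO⁻: pKₐ(CH₃COOH) ≈ 4.8
CH₃CH₂–SCH₃ loses RS⁻: pKₐ(RSH (a thiol)) ≈ 10.5

CH₃CH₂–N₂⁺ > CH₃CH₂–OTf > CH₃CH₂–OSO₃H > CH₃CH₂–OPO(OH)₂ > CH₃CH₂–OAc > CH₃CH₂–SCH₃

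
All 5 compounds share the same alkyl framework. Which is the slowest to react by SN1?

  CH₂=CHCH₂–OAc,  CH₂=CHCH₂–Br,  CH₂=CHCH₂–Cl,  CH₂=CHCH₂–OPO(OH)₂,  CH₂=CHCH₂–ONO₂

CH₂=CHCH₂–OAc

Same R in every case — rank the leaving groups.
The more stable X⁻ (or X) is on its own — i.e. the weaker a base it is — the better a leaving group it makes.
CH₂=CHCH₂–Br loses Br⁻: pKₐ(HBr) ≈ -9
CH₂=CHCH₂–Cl loses Cl⁻: pKₐ(HCl) ≈ -7
CH₂=CHCH₂–ONO₂ loses NO₃⁻: pKₐ(HNO₃) ≈ -1.3
CH₂=CHCH₂–OPO(OH)₂ loses H₂PO₄⁻: pKₐ(H₃PO₄) ≈ 2.1
CH₂=CHCH₂–OAc loses AcO⁻: pKₐ(CH₃COOH) ≈ 4.8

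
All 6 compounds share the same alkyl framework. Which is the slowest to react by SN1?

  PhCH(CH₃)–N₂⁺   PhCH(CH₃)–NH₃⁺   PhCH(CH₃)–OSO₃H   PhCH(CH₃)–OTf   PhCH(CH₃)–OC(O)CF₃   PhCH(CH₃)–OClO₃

Identical carbon frameworks mean the comparison reduces to leaving-group quality.
Leaving-group ability tracks the stability of the departed species; conjugate-acid pKₐ is the usual yardstick (lower pKₐ → better LG).
PhCH(CH₃)–N₂⁺ loses N₂: no meaningful conjugate acid; N₂ departs as an exceptionally stable neutral molecule
PhCH(CH₃)–OTf loses OTf⁻: pKₐ(CF₃SO₃H (triflic acid)) ≈ -14
PhCH(CH₃)–OClO₃ loses ClO₄⁻: pKₐ(HClO₄) ≈ -10
PhCH(CH₃)–OSO₃H loses HSO₄⁻: pKₐ(H₂SO₄) ≈ -3
PhCH(CH₃)–OC(O)CF₃ loses CF₃COO⁻: pKₐ(CF₃COOH) ≈ 0.2
PhCH(CH₃)–NH₃⁺ loses NH₃: pKₐ(NH₄⁺) ≈ 9.2

PhCH(CH₃)–NH₃⁺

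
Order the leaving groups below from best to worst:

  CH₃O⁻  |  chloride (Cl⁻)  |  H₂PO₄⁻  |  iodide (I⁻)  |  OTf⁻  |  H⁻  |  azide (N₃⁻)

OTf⁻: pKₐ(CF₃SO₃H (triflic acid)) ≈ -14
iodide (I⁻): pKₐ(HI) ≈ -10
chloride (Cl⁻): pKₐ(HCl) ≈ -7
H₂PO₄⁻: pKₐ(H₃PO₄) ≈ 2.1
azide (N₃⁻): pKₐ(HN₃) ≈ 4.7
CH₃O⁻: pKₐ(CH₃OH) ≈ 15.5
H⁻: pKₐ(H₂) ≈ 36

OTf⁻ > iodide (I⁻) > chloride (Cl⁻) > H₂PO₄⁻ > azide (N₃⁻) > CH₃O⁻ > H⁻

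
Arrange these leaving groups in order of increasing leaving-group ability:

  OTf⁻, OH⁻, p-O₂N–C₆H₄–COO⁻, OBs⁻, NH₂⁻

The more stable X⁻ (or X) is on its own — i.e. the weaker a base it is — the better a leaving group it makes.
OTf⁻: pKₐ(CF₃SO₃H (triflic acid)) ≈ -14
OBs⁻: pKₐ(p-BrC₆H₄SO₃H) ≈ -2.8 — arenesulfonate with a p-bromo substituent
p-O₂N–C₆H₄–COO⁻: pKₐ(p-nitrobenzoic acid) ≈ 3.4 — electron-withdrawing nitro group stabilises the carboxylate
OH⁻: pKₐ(H₂O) ≈ 15.7 — strong base; essentially never leaves without prior activation
NH₂⁻: pKₐ(NH₃) ≈ 38 — extremely strong base; never a leaving group
Reversing gives the worst-to-best order requested.

NH₂⁻ < OH⁻ < p-O₂N–C₆H₄–COO⁻ < OBs⁻ < OTf⁻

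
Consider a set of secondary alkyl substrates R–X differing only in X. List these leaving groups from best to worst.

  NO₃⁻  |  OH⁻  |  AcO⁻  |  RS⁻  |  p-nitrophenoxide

NO₃⁻ > AcO⁻ > p-nitrophenoxide > RS⁻ > OH⁻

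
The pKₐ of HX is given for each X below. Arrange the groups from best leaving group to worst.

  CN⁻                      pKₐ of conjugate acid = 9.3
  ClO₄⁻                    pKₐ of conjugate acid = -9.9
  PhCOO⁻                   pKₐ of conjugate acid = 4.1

ClO₄⁻ > PhCOO⁻ > CN⁻

Lower conjugate-acid pKₐ ⇒ weaker base ⇒ better leaving group.
Sorting by the given values: ClO₄⁻ (-9.9), PhCOO⁻ (4.1), CN⁻ (9.3).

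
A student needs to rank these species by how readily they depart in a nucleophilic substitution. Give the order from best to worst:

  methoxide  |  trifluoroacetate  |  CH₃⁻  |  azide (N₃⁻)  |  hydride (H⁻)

Leaving-group ability tracks the stability of the departed species; conjugate-acid pKₐ is the usual yardstick (lower pKₐ → better LG).
trifluoroacetate: pKₐ(CF₃COOH) ≈ 0.2
azide (N₃⁻): pKₐ(HN₃) ≈ 4.7 — linear, resonance-stabilised
methoxide: pKₐ(CH₃OH) ≈ 15.5 — strong base; alkoxides do not leave unassisted
hydride (H⁻): pKₐ(H₂) ≈ 36 — extremely strong base; leaves only in special hydride-transfer contexts
CH₃⁻: pKₐ(CH₄) ≈ 48

trifluoroacetate > azide (N₃⁻) > methoxide > hydride (H⁻) > CH₃⁻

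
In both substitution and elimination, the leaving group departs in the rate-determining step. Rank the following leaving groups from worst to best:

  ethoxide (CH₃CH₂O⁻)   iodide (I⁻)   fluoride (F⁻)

iodide (I⁻): pKₐ(HI) ≈ -10
fluoride (F⁻): pKₐ(HF) ≈ 3.2 — small and strongly basic; the poor halide leaving group
ethoxide (CH₃CH₂O⁻): pKₐ(CH₃CH₂OH) ≈ 16 — strong base; alkoxides do not leave unassisted
Reversing gives the worst-to-best order requested.

ethoxide (CH₃CH₂O⁻) < fluoride (F⁻) < iodide (I⁻)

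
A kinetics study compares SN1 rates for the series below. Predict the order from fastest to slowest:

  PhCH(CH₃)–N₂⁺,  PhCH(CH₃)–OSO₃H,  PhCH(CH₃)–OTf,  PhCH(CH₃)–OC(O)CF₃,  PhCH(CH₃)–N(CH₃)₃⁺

PhCH(CH₃)–N₂⁺ > PhCH(CH₃)–OTf > PhCH(CH₃)–OSO₃H > PhCH(CH₃)–OC(O)CF₃ > PhCH(CH₃)–N(CH₃)₃⁺

Identical carbon frameworks mean the comparison reduces to leaving-group quality.
A good leaving group is a weak base: the lower the pKₐ of its conjugate acid, the more readily it departs.
PhCH(CH₃)–N₂⁺ loses N₂: no meaningful conjugate acid; N₂ departs as an exceptionally stable neutral molecule
PhCH(CH₃)–OTf loses OTf⁻: pKₐ(CF₃SO₃H (triflic acid)) ≈ -14
PhCH(CH₃)–OSO₃H loses HSO₄⁻: pKₐ(H₂SO₄) ≈ -3
PhCH(CH₃)–OC(O)CF₃ loses CF₃COO⁻: pKₐ(CF₃COOH) ≈ 0.2
PhCH(CH₃)–N(CH₃)₃⁺ loses NR'₃: pKₐ(R'₃NH⁺) ≈ 10.7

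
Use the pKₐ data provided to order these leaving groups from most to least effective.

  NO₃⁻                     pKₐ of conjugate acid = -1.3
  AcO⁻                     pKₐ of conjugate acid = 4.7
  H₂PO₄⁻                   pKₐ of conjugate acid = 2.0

Lower conjugate-acid pKₐ ⇒ weaker base ⇒ better leaving group.
Sorting by the given values: NO₃⁻ (-1.3), H₂PO₄⁻ (2.0), AcO⁻ (4.7).

NO₃⁻ > H₂PO₄⁻ > AcO⁻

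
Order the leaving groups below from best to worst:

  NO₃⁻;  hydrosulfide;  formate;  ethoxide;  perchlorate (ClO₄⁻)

The more stable X⁻ (or X) is on its own — i.e. the weaker a base it is — the better a leaving group it makes.
perchlorate (ClO₄⁻): pKₐ(HClO₄) ≈ -10
NO₃⁻: pKₐ(HNO₃) ≈ -1.3
formate: pKₐ(HCOOH) ≈ 3.8
hydrosulfide: pKₐ(H₂S) ≈ 7
ethoxide: pKₐ(CH₃CH₂OH) ≈ 16

perchlorate (ClO₄⁻) > NO₃⁻ > formate > hydrosulfide > ethoxide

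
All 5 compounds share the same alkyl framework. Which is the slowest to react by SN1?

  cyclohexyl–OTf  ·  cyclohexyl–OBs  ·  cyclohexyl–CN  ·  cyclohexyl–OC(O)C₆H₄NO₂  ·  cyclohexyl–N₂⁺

cyclohexyl–CN

Identical carbon frameworks mean the comparison reduces to leaving-group quality.
Leaving-group ability tracks the stability of the departed species; conjugate-acid pKₐ is the usual yardstick (lower pKₐ → better LG).
cyclohexyl–N₂⁺ loses N₂: no meaningful conjugate acid; N₂ departs as an exceptionally stable neutral molecule
cyclohexyl–OTf loses OTf⁻: pKₐ(CF₃SO₃H (triflic acid)) ≈ -14
cyclohexyl–OBs loses OBs⁻: pKₐ(p-BrC₆H₄SO₃H) ≈ -2.8
cyclohexyl–OC(O)C₆H₄NO₂ loses p-O₂N–C₆H₄–COO⁻: pKₐ(p-nitrobenzoic acid) ≈ 3.4
cyclohexyl–CN loses CN⁻: pKₐ(HCN) ≈ 9.2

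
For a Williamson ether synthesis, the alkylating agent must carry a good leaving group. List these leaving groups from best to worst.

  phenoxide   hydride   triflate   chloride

triflate > chloride > phenoxide > hydride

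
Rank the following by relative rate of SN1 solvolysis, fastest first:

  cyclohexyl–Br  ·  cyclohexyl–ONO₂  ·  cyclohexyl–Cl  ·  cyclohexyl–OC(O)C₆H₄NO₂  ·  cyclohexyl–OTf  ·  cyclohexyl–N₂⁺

cyclohexyl–N₂⁺ > cyclohexyl–OTf > cyclohexyl–Br > cyclohexyl–Cl > cyclohexyl–ONO₂ > cyclohexyl–OC(O)C₆H₄NO₂

The skeletons are identical, so relative rate is governed entirely by leaving-group ability.
A good leaving group is a weak base: the lower the pKₐ of its conjugate acid, the more readily it departs.
cyclohexyl–N₂⁺ loses N₂: no meaningful conjugate acid; N₂ departs as an exceptionally stable neutral molecule
cyclohexyl–OTf loses OTf⁻: pKₐ(CF₃SO₃H (triflic acid)) ≈ -14
cyclohexyl–Br loses Br⁻: pKₐ(HBr) ≈ -9
cyclohexyl–Cl loses Cl⁻: pKₐ(HCl) ≈ -7
cyclohexyl–ONO₂ loses NO₃⁻: pKₐ(HNO₃) ≈ -1.3
cyclohexyl–OC(O)C₆H₄NO₂ loses p-O₂N–C₆H₄–COO⁻: pKₐ(p-nitrobenzoic acid) ≈ 3.4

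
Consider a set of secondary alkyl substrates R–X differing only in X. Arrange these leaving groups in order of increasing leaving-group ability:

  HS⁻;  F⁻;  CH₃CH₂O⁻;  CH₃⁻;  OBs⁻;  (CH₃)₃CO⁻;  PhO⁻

Rank by basicity of the departing species: weakest base leaves most easily.
OBs⁻: pKₐ(p-BrC₆H₄SO₃H) ≈ -2.8 — arenesulfonate with a p-bromo substituent
F⁻: pKₐ(HF) ≈ 3.2
HS⁻: pKₐ(H₂S) ≈ 7 — larger and more polarisable than the oxygen analogue
PhO⁻: pKₐ(C₆H₅OH (phenol)) ≈ 10 — resonance into the ring helps, but still a poor LG
CH₃CH₂O⁻: pKₐ(CH₃CH₂OH) ≈ 16
(CH₃)₃CO⁻: pKₐ(t-BuOH) ≈ 18 — bulky, strongly basic alkoxide
CH₃⁻: pKₐ(CH₄) ≈ 48 — unstabilised carbanion; the worst conceivable leaving group
Listed from poorest to best leaving group as asked.

CH₃⁻ < (CH₃)₃CO⁻ < CH₃CH₂O⁻ < PhO⁻ < HS⁻ < F⁻ < OBs⁻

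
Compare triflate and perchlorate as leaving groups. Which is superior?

triflate is the better leaving group.
pKₐ(CF₃SO₃H (triflic acid)) ≈ -14 versus pKₐ(HClO₄) ≈ -10: triflate is the much weaker base.
Charge spread over three oxygens and a CF₃ group; the premier leaving group in synthesis.

triflate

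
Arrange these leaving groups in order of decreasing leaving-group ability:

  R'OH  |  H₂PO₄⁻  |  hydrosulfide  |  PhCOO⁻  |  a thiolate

R'OH > H₂PO₄⁻ > PhCOO⁻ > hydrosulfide > a thiolate

R'OH: pKₐ(R'OH₂⁺) ≈ -2.4 — neutral; leaves from a protonated ether (an oxonium ion, R–O(H)R'⁺)
H₂PO₄⁻: pKₐ(H₃PO₄) ≈ 2.1 — moderate base; biological leaving group after further activation
PhCOO⁻: pKₐ(C₆H₅COOH) ≈ 4.2
hydrosulfide: pKₐ(H₂S) ≈ 7
a thiolate: pKₐ(RSH (a thiol)) ≈ 10.5 — moderately basic; rarely leaves without activation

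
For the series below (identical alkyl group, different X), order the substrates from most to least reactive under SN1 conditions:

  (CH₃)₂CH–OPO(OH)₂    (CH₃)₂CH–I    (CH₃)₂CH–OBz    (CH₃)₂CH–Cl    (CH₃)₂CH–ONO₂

(CH₃)₂CH–I > (CH₃)₂CH–Cl > (CH₃)₂CH–ONO₂ > (CH₃)₂CH–OPO(OH)₂ > (CH₃)₂CH–OBz

With the same alkyl group throughout, only the leaving group differentiates the rates.
A good leaving group is a weak base: the lower the pKₐ of its conjugate acid, the more readily it departs.
(CH₃)₂CH–I loses I⁻: pKₐ(HI) ≈ -10
(CH₃)₂CH–Cl loses Cl⁻: pKₐ(HCl) ≈ -7
(CH₃)₂CH–ONO₂ loses NO₃⁻: pKₐ(HNO₃) ≈ -1.3
(CH₃)₂CH–OPO(OH)₂ loses H₂PO₄⁻: pKₐ(H₃PO₄) ≈ 2.1
(CH₃)₂CH–OBz loses PhCOO⁻: pKₐ(C₆H₅COOH) ≈ 4.2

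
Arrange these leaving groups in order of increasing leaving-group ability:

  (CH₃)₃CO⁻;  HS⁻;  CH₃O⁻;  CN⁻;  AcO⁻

(CH₃)₃CO⁻ < CH₃O⁻ < CN⁻ < HS⁻ < AcO⁻

AcO⁻: pKₐ(CH₃COOH) ≈ 4.8
HS⁻: pKₐ(H₂S) ≈ 7
CN⁻: pKₐ(HCN) ≈ 9.2
CH₃O⁻: pKₐ(CH₃OH) ≈ 15.5
(CH₃)₃CO⁻: pKₐ(t-BuOH) ≈ 18
Reversing gives the worst-to-best order requested.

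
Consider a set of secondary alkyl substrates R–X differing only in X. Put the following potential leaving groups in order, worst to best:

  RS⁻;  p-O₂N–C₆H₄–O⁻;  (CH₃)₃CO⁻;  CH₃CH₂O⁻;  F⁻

Rank by basicity of the departing species: weakest base leaves most easily.
F⁻: pKₐ(HF) ≈ 3.2
p-O₂N–C₆H₄–O⁻: pKₐ(p-nitrophenol) ≈ 7.2
RS⁻: pKₐ(RSH (a thiol)) ≈ 10.5
CH₃CH₂O⁻: pKₐ(CH₃CH₂OH) ≈ 16
(CH₃)₃CO⁻: pKₐ(t-BuOH) ≈ 18
Reversing gives the worst-to-best order requested.

(CH₃)₃CO⁻ < CH₃CH₂O⁻ < RS⁻ < p-O₂N–C₆H₄–O⁻ < F⁻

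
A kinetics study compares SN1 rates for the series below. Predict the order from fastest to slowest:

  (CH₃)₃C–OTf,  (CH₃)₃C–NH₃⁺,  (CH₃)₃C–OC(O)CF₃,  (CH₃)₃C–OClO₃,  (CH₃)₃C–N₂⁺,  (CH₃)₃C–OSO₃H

(CH₃)₃C–N₂⁺ > (CH₃)₃C–OTf > (CH₃)₃C–OClO₃ > (CH₃)₃C–OSO₃H > (CH₃)₃C–OC(O)CF₃ > (CH₃)₃C–NH₃⁺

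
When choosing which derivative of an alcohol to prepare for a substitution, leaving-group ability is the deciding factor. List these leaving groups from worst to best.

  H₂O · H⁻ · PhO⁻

H⁻ < PhO⁻ < H₂O

The more stable X⁻ (or X) is on its own — i.e. the weaker a base it is — the better a leaving group it makes.
H₂O: pKₐ(H₃O⁺) ≈ -1.7 — neutral; leaves from a protonated alcohol (R–OH₂⁺)
PhO⁻: pKₐ(C₆H₅OH (phenol)) ≈ 10 — resonance into the ring helps, but still a poor LG
H⁻: pKₐ(H₂) ≈ 36
Listed from poorest to best leaving group as asked.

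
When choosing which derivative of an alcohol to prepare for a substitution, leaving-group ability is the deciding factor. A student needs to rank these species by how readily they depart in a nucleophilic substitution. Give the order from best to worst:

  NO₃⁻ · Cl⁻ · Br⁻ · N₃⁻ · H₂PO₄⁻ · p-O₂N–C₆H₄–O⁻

Br⁻ > Cl⁻ > NO₃⁻ > H₂PO₄⁻ > N₃⁻ > p-O₂N–C₆H₄–O⁻

Br⁻: pKₐ(HBr) ≈ -9
Cl⁻: pKₐ(HCl) ≈ -7 — moderately weak base
NO₃⁻: pKₐ(HNO₃) ≈ -1.3 — resonance-delocalised over three oxygens
H₂PO₄⁻: pKₐ(H₃PO₄) ≈ 2.1
N₃⁻: pKₐ(HN₃) ≈ 4.7
p-O₂N–C₆H₄–O⁻: pKₐ(p-nitrophenol) ≈ 7.2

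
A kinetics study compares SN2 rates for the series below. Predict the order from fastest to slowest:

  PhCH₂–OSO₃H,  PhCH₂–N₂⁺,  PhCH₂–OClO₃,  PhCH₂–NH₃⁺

PhCH₂–N₂⁺ > PhCH₂–OClO₃ > PhCH₂–OSO₃H > PhCH₂–NH₃⁺

The skeletons are identical, so relative rate is governed entirely by leaving-group ability.
The more stable X⁻ (or X) is on its own — i.e. the weaker a base it is — the better a leaving group it makes.
PhCH₂–N₂⁺ loses N₂: no meaningful conjugate acid; N₂ departs as an exceptionally stable neutral molecule
PhCH₂–OClO₃ loses ClO₄⁻: pKₐ(HClO₄) ≈ -10
PhCH₂–OSO₃H loses HSO₄⁻: pKₐ(H₂SO₄) ≈ -3
PhCH₂–NH₃⁺ loses NH₃: pKₐ(NH₄⁺) ≈ 9.2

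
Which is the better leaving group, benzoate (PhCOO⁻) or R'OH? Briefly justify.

R'OH

R'OH is the better leaving group.
pKₐ(R'OH₂⁺) ≈ -2.4 versus pKₐ(C₆H₅COOH) ≈ 4.2: R'OH is the much weaker base.
Neutral; leaves from a protonated ether (an oxonium ion, R–O(H)R'⁺).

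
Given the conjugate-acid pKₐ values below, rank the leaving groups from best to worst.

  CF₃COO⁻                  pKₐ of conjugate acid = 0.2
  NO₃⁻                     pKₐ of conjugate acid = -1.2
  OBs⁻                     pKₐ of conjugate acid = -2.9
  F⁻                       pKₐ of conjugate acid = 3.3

OBs⁻ > NO₃⁻ > CF₃COO⁻ > F⁻

Lower conjugate-acid pKₐ ⇒ weaker base ⇒ better leaving group.
Sorting by the given values: OBs⁻ (-2.9), NO₃⁻ (-1.2), CF₃COO⁻ (0.2), F⁻ (3.3).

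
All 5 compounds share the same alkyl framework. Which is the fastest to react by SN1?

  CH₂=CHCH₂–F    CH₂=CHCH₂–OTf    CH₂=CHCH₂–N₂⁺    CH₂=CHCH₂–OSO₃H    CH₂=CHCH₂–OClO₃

CH₂=CHCH₂–N₂⁺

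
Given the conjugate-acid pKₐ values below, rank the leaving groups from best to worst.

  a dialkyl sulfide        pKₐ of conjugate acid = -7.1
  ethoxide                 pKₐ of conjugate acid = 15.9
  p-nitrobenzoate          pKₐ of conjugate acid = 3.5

Lower conjugate-acid pKₐ ⇒ weaker base ⇒ better leaving group.
Sorting by the given values: a dialkyl sulfide (-7.1), p-nitrobenzoate (3.5), ethoxide (15.9).

a dialkyl sulfide > p-nitrobenzoate > ethoxide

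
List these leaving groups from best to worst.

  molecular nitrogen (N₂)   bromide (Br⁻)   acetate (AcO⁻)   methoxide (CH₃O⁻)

molecular nitrogen (N₂) > bromide (Br⁻) > acetate (AcO⁻) > methoxide (CH₃O⁻)

molecular nitrogen (N₂): no meaningful conjugate acid; N₂ departs as an exceptionally stable neutral molecule
bromide (Br⁻): pKₐ(HBr) ≈ -9
acetate (AcO⁻): pKₐ(CH₃COOH) ≈ 4.8
methoxide (CH₃O⁻): pKₐ(CH₃OH) ≈ 15.5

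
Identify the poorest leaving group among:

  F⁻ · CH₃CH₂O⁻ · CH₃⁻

Rank by basicity of the departing species: weakest base leaves most easily.
F⁻: pKₐ(HF) ≈ 3.2
CH₃CH₂O⁻: pKₐ(CH₃CH₂OH) ≈ 16
CH₃⁻: pKₐ(CH₄) ≈ 48

CH₃⁻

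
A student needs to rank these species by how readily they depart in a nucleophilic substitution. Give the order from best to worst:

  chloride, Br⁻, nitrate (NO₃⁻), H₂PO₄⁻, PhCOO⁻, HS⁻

Br⁻ > chloride > nitrate (NO₃⁻) > H₂PO₄⁻ > PhCOO⁻ > HS⁻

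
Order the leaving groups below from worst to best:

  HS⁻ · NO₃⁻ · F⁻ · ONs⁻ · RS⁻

ONs⁻: pKₐ(p-O₂NC₆H₄SO₃H) ≈ -3.5
NO₃⁻: pKₐ(HNO₃) ≈ -1.3
F⁻: pKₐ(HF) ≈ 3.2
HS⁻: pKₐ(H₂S) ≈ 7
RS⁻: pKₐ(RSH (a thiol)) ≈ 10.5
Reversing gives the worst-to-best order requested.

RS⁻ < HS⁻ < F⁻ < NO₃⁻ < ONs⁻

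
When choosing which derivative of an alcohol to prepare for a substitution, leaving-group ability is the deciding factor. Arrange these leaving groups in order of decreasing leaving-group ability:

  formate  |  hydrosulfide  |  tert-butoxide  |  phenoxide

formate > hydrosulfide > phenoxide > tert-butoxide

formate: pKₐ(HCOOH) ≈ 3.8
hydrosulfide: pKₐ(H₂S) ≈ 7
phenoxide: pKₐ(C₆H₅OH (phenol)) ≈ 10
tert-butoxide: pKₐ(t-BuOH) ≈ 18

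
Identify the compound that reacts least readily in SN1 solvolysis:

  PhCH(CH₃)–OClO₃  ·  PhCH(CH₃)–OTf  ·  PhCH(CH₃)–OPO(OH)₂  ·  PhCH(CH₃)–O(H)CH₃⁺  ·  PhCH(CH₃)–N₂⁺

Same R in every case — rank the leaving groups.
Rank by basicity of the departing species: weakest base leaves most easily.
PhCH(CH₃)–N₂⁺ loses N₂: no meaningful conjugate acid; N₂ departs as an exceptionally stable neutral molecule
PhCH(CH₃)–OTf loses OTf⁻: pKₐ(CF₃SO₃H (triflic acid)) ≈ -14
PhCH(CH₃)–OClO₃ loses ClO₄⁻: pKₐ(HClO₄) ≈ -10
PhCH(CH₃)–O(H)CH₃⁺ loses R'OH: pKₐ(R'OH₂⁺) ≈ -2.4
PhCH(CH₃)–OPO(OH)₂ loses H₂PO₄⁻: pKₐ(H₃PO₄) ≈ 2.1

PhCH(CH₃)–OPO(OH)₂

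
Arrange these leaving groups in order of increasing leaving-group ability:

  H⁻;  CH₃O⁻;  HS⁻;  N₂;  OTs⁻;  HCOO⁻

H⁻ < CH₃O⁻ < HS⁻ < HCOO⁻ < OTs⁻ < N₂

N₂: no meaningful conjugate acid; N₂ departs as an exceptionally stable neutral molecule
OTs⁻: pKₐ(p-CH₃C₆H₄SO₃H (TsOH)) ≈ -2.8 — resonance-delocalised arenesulfonate
HCOO⁻: pKₐ(HCOOH) ≈ 3.8
HS⁻: pKₐ(H₂S) ≈ 7
CH₃O⁻: pKₐ(CH₃OH) ≈ 15.5 — strong base; alkoxides do not leave unassisted
H⁻: pKₐ(H₂) ≈ 36
The question asks for worst first, so the sequence is read in increasing leaving-group ability.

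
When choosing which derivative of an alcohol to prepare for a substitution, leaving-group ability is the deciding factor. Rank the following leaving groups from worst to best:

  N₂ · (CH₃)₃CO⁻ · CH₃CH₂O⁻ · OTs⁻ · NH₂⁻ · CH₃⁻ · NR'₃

CH₃⁻ < NH₂⁻ < (CH₃)₃CO⁻ < CH₃CH₂O⁻ < NR'₃ < OTs⁻ < N₂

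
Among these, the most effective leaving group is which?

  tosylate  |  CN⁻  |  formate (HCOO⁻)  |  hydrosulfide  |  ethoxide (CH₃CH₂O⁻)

tosylate: pKₐ(p-CH₃C₆H₄SO₃H (TsOH)) ≈ -2.8
formate (HCOO⁻): pKₐ(HCOOH) ≈ 3.8
hydrosulfide: pKₐ(H₂S) ≈ 7
CN⁻: pKₐ(HCN) ≈ 9.2
ethoxide (CH₃CH₂O⁻): pKₐ(CH₃CH₂OH) ≈ 16

tosylate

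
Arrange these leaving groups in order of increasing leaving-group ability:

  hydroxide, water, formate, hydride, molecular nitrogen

hydride < hydroxide < formate < water < molecular nitrogen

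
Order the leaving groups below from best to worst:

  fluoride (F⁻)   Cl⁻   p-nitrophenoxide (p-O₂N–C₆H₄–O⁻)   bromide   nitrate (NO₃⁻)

bromide > Cl⁻ > nitrate (NO₃⁻) > fluoride (F⁻) > p-nitrophenoxide (p-O₂N–C₆H₄–O⁻)

The more stable X⁻ (or X) is on its own — i.e. the weaker a base it is — the better a leaving group it makes.
bromide: pKₐ(HBr) ≈ -9 — weak base; good leaving group
Cl⁻: pKₐ(HCl) ≈ -7 — moderately weak base
nitrate (NO₃⁻): pKₐ(HNO₃) ≈ -1.3
fluoride (F⁻): pKₐ(HF) ≈ 3.2 — small and strongly basic; the poor halide leaving group
p-nitrophenoxide (p-O₂N–C₆H₄–O⁻): pKₐ(p-nitrophenol) ≈ 7.2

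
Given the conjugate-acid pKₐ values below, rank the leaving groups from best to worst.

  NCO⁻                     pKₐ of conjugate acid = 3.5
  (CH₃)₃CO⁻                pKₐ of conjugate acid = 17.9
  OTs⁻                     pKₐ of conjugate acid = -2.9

OTs⁻ > NCO⁻ > (CH₃)₃CO⁻

Lower conjugate-acid pKₐ ⇒ weaker base ⇒ better leaving group.
Sorting by the given values: OTs⁻ (-2.9), NCO⁻ (3.5), (CH₃)₃CO⁻ (17.9).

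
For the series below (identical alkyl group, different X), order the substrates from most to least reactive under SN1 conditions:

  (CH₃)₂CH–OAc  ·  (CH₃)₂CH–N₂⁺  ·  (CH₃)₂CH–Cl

With the same alkyl group throughout, only the leaving group differentiates the rates.
The more stable X⁻ (or X) is on its own — i.e. the weaker a base it is — the better a leaving group it makes.
(CH₃)₂CH–N₂⁺ loses N₂: no meaningful conjugate acid; N₂ departs as an exceptionally stable neutral molecule
(CH₃)₂CH–Cl loses Cl⁻: pKₐ(HCl) ≈ -7
(CH₃)₂CH–OAc loses AcO⁻: pKₐ(CH₃COOH) ≈ 4.8

(CH₃)₂CH–N₂⁺ > (CH₃)₂CH–Cl > (CH₃)₂CH–OAc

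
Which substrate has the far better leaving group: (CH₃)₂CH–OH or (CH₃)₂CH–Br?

From (CH₃)₂CH–OH the departing group would be OH⁻ (pKₐ(H₂O) ≈ 15.7). Strong base; essentially never leaves without prior activation.
From (CH₃)₂CH–Br the leaving group is Br⁻ (pKₐ(HBr) ≈ -9). Weak base; good leaving group.
(In practice (CH₃)₂CH–Br is made from (CH₃)₂CH–OH by treatment with PBr₃, replacing the hydroxyl with bromide.)

(CH₃)₂CH–Br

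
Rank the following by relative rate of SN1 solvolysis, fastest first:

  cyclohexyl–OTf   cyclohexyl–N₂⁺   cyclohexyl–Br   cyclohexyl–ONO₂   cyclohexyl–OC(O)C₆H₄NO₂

cyclohexyl–N₂⁺ > cyclohexyl–OTf > cyclohexyl–Br > cyclohexyl–ONO₂ > cyclohexyl–OC(O)C₆H₄NO₂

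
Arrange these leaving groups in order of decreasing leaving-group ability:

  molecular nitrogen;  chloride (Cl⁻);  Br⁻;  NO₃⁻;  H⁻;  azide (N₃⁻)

molecular nitrogen: no meaningful conjugate acid; N₂ departs as an exceptionally stable neutral molecule
Br⁻: pKₐ(HBr) ≈ -9 — weak base; good leaving group
chloride (Cl⁻): pKₐ(HCl) ≈ -7 — moderately weak base
NO₃⁻: pKₐ(HNO₃) ≈ -1.3 — resonance-delocalised over three oxygens
azide (N₃⁻): pKₐ(HN₃) ≈ 4.7
H⁻: pKₐ(H₂) ≈ 36 — extremely strong base; leaves only in special hydride-transfer contexts

molecular nitrogen > Br⁻ > chloride (Cl⁻) > NO₃⁻ > azide (N₃⁻) > H⁻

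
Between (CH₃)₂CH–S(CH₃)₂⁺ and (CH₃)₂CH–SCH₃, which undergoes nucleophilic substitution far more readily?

(CH₃)₂CH–S(CH₃)₂⁺

From (CH₃)₂CH–SCH₃ the departing group would be RS⁻ (pKₐ(RSH (a thiol)) ≈ 10.5). Moderately basic; rarely leaves without activation.
From (CH₃)₂CH–S(CH₃)₂⁺ the leaving group is SR'₂ (pKₐ(R'₂SH⁺) ≈ -7). Neutral; leaves from a sulfonium salt (R–SR'₂⁺).
(In practice (CH₃)₂CH–S(CH₃)₂⁺ is made from (CH₃)₂CH–SCH₃ by S-methylation with CH₃I, allowing neutral dimethyl sulfide, rather than methanethiolate, to depart.)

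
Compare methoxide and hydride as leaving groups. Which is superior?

methoxide

methoxide is the better leaving group.
pKₐ(CH₃OH) ≈ 15.5 versus pKₐ(H₂) ≈ 36: methoxide is the much weaker base.
Strong base; alkoxides do not leave unassisted.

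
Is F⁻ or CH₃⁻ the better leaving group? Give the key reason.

F⁻ is the better leaving group.
pKₐ(HF) ≈ 3.2 versus pKₐ(CH₄) ≈ 48: F⁻ is the much weaker base.
Small and strongly basic; the poor halide leaving group.

F⁻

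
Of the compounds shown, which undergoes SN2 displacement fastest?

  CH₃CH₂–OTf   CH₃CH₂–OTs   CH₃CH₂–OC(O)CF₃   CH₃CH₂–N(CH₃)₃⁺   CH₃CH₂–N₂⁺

CH₃CH₂–N₂⁺

With the same alkyl group throughout, only the leaving group differentiates the rates.
Rank by basicity of the departing species: weakest base leaves most easily.
CH₃CH₂–N₂⁺ loses N₂: no meaningful conjugate acid; N₂ departs as an exceptionally stable neutral molecule
CH₃CH₂–OTf loses OTf⁻: pKₐ(CF₃SO₃H (triflic acid)) ≈ -14
CH₃CH₂–OTs loses OTs⁻: pKₐ(p-CH₃C₆H₄SO₃H (TsOH)) ≈ -2.8
CH₃CH₂–OC(O)CF₃ loses CF₃COO⁻: pKₐ(CF₃COOH) ≈ 0.2
CH₃CH₂–N(CH₃)₃⁺ loses NR'₃: pKₐ(R'₃NH⁺) ≈ 10.7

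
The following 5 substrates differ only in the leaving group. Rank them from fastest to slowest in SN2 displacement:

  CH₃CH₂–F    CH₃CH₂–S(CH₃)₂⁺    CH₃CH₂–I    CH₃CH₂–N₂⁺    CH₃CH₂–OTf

The skeletons are identical, so relative rate is governed entirely by leaving-group ability.
Leaving-group ability tracks the stability of the departed species; conjugate-acid pKₐ is the usual yardstick (lower pKₐ → better LG).
CH₃CH₂–N₂⁺ loses N₂: no meaningful conjugate acid; N₂ departs as an exceptionally stable neutral molecule
CH₃CH₂–OTf loses OTf⁻: pKₐ(CF₃SO₃H (triflic acid)) ≈ -14
CH₃CH₂–I loses I⁻: pKₐ(HI) ≈ -10
CH₃CH₂–S(CH₃)₂⁺ loses SR'₂: pKₐ(R'₂SH⁺) ≈ -7
CH₃CH₂–F loses F⁻: pKₐ(HF) ≈ 3.2

CH₃CH₂–N₂⁺ > CH₃CH₂–OTf > CH₃CH₂–I > CH₃CH₂–S(CH₃)₂⁺ > CH₃CH₂–F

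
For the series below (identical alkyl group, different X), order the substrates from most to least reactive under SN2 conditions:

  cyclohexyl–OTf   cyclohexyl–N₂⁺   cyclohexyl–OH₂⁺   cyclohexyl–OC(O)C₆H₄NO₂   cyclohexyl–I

cyclohexyl–N₂⁺ > cyclohexyl–OTf > cyclohexyl–I > cyclohexyl–OH₂⁺ > cyclohexyl–OC(O)C₆H₄NO₂

Same R in every case — rank the leaving groups.
Leaving-group ability tracks the stability of the departed species; conjugate-acid pKₐ is the usual yardstick (lower pKₐ → better LG).
cyclohexyl–N₂⁺ loses N₂: no meaningful conjugate acid; N₂ departs as an exceptionally stable neutral molecule
cyclohexyl–OTf loses OTf⁻: pKₐ(CF₃SO₃H (triflic acid)) ≈ -14
cyclohexyl–I loses I⁻: pKₐ(HI) ≈ -10
cyclohexyl–OH₂⁺ loses H₂O: pKₐ(H₃O⁺) ≈ -1.7
cyclohexyl–OC(O)C₆H₄NO₂ loses p-O₂N–C₆H₄–COO⁻: pKₐ(p-nitrobenzoic acid) ≈ 3.4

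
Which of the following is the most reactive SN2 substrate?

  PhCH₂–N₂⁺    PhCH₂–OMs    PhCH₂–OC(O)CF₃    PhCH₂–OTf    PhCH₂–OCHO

With the same alkyl group throughout, only the leaving group differentiates the rates.
Leaving-group ability tracks the stability of the departed species; conjugate-acid pKₐ is the usual yardstick (lower pKₐ → better LG).
PhCH₂–N₂⁺ loses N₂: no meaningful conjugate acid; N₂ departs as an exceptionally stable neutral molecule
PhCH₂–OTf loses OTf⁻: pKₐ(CF₃SO₃H (triflic acid)) ≈ -14
PhCH₂–OMs loses OMs⁻: pKₐ(CH₃SO₃H (MsOH)) ≈ -1.9
PhCH₂–OC(O)CF₃ loses CF₃COO⁻: pKₐ(CF₃COOH) ≈ 0.2
PhCH₂–OCHO loses HCOO⁻: pKₐ(HCOOH) ≈ 3.8

PhCH₂–N₂⁺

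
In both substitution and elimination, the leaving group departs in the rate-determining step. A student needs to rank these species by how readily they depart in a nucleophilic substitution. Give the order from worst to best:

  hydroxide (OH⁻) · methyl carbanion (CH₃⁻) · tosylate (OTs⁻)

A good leaving group is a weak base: the lower the pKₐ of its conjugate acid, the more readily it departs.
tosylate (OTs⁻): pKₐ(p-CH₃C₆H₄SO₃H (TsOH)) ≈ -2.8
hydroxide (OH⁻): pKₐ(H₂O) ≈ 15.7
methyl carbanion (CH₃⁻): pKₐ(CH₄) ≈ 48
Listed from poorest to best leaving group as asked.

methyl carbanion (CH₃⁻) < hydroxide (OH⁻) < tosylate (OTs⁻)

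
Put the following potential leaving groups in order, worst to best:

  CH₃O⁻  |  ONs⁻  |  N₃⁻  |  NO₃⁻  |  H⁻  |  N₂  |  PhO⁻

H⁻ < CH₃O⁻ < PhO⁻ < N₃⁻ < NO₃⁻ < ONs⁻ < N₂

N₂: no meaningful conjugate acid; N₂ departs as an exceptionally stable neutral molecule
ONs⁻: pKₐ(p-O₂NC₆H₄SO₃H) ≈ -3.5
NO₃⁻: pKₐ(HNO₃) ≈ -1.3
N₃⁻: pKₐ(HN₃) ≈ 4.7
PhO⁻: pKₐ(C₆H₅OH (phenol)) ≈ 10
CH₃O⁻: pKₐ(CH₃OH) ≈ 15.5
H⁻: pKₐ(H₂) ≈ 36
Reversing gives the worst-to-best order requested.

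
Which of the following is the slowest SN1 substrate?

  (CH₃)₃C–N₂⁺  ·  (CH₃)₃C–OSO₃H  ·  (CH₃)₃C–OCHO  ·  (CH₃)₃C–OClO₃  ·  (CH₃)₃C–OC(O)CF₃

Same R in every case — rank the leaving groups.
Leaving-group ability tracks the stability of the departed species; conjugate-acid pKₐ is the usual yardstick (lower pKₐ → better LG).
(CH₃)₃C–N₂⁺ loses N₂: no meaningful conjugate acid; N₂ departs as an exceptionally stable neutral molecule
(CH₃)₃C–OClO₃ loses ClO₄⁻: pKₐ(HClO₄) ≈ -10
(CH₃)₃C–OSO₃H loses HSO₄⁻: pKₐ(H₂SO₄) ≈ -3
(CH₃)₃C–OC(O)CF₃ loses CF₃COO⁻: pKₐ(CF₃COOH) ≈ 0.2
(CH₃)₃C–OCHO loses HCOO⁻: pKₐ(HCOOH) ≈ 3.8

(CH₃)₃C–OCHO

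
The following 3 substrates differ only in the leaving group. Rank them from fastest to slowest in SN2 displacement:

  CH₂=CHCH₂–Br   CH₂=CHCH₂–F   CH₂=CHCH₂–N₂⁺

CH₂=CHCH₂–N₂⁺ > CH₂=CHCH₂–Br > CH₂=CHCH₂–F

The skeletons are identical, so relative rate is governed entirely by leaving-group ability.
The more stable X⁻ (or X) is on its own — i.e. the weaker a base it is — the better a leaving group it makes.
CH₂=CHCH₂–N₂⁺ loses N₂: no meaningful conjugate acid; N₂ departs as an exceptionally stable neutral molecule
CH₂=CHCH₂–Br loses Br⁻: pKₐ(HBr) ≈ -9
CH₂=CHCH₂–F loses F⁻: pKₐ(HF) ≈ 3.2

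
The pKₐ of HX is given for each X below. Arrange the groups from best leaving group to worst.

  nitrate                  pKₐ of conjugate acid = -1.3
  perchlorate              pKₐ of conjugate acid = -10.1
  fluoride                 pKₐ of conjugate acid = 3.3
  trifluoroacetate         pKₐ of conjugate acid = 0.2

Lower conjugate-acid pKₐ ⇒ weaker base ⇒ better leaving group.
Sorting by the given values: perchlorate (-10.1), nitrate (-1.3), trifluoroacetate (0.2), fluoride (3.3).

perchlorate > nitrate > trifluoroacetate > fluoride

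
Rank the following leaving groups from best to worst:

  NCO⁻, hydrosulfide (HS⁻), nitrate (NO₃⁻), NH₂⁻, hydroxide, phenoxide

nitrate (NO₃⁻) > NCO⁻ > hydrosulfide (HS⁻) > phenoxide > hydroxide > NH₂⁻

nitrate (NO₃⁻): pKₐ(HNO₃) ≈ -1.3
NCO⁻: pKₐ(HOCN) ≈ 3.5
hydrosulfide (HS⁻): pKₐ(H₂S) ≈ 7
phenoxide: pKₐ(C₆H₅OH (phenol)) ≈ 10
hydroxide: pKₐ(H₂O) ≈ 15.7
NH₂⁻: pKₐ(NH₃) ≈ 38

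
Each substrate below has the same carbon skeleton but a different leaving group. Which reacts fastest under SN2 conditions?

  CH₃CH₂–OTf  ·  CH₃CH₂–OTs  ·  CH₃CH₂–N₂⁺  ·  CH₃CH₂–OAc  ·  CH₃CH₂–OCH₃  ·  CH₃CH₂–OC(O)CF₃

Same R in every case — rank the leaving groups.
The more stable X⁻ (or X) is on its own — i.e. the weaker a base it is — the better a leaving group it makes.
CH₃CH₂–N₂⁺ loses N₂: no meaningful conjugate acid; N₂ departs as an exceptionally stable neutral molecule
CH₃CH₂–OTf loses OTf⁻: pKₐ(CF₃SO₃H (triflic acid)) ≈ -14
CH₃CH₂–OTs loses OTs⁻: pKₐ(p-CH₃C₆H₄SO₃H (TsOH)) ≈ -2.8
CH₃CH₂–OC(O)CF₃ loses CF₃COO⁻: pKₐ(CF₃COOH) ≈ 0.2
CH₃CH₂–OAc loses AcO⁻: pKₐ(CH₃COOH) ≈ 4.8
CH₃CH₂–OCH₃ loses CH₃O⁻: pKₐ(CH₃OH) ≈ 15.5

CH₃CH₂–N₂⁺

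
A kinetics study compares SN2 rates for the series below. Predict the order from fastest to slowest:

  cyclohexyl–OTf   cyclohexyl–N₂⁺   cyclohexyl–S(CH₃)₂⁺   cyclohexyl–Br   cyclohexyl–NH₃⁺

cyclohexyl–N₂⁺ > cyclohexyl–OTf > cyclohexyl–Br > cyclohexyl–S(CH₃)₂⁺ > cyclohexyl–NH₃⁺

The skeletons are identical, so relative rate is governed entirely by leaving-group ability.
Leaving-group ability tracks the stability of the departed species; conjugate-acid pKₐ is the usual yardstick (lower pKₐ → better LG).
cyclohexyl–N₂⁺ loses N₂: no meaningful conjugate acid; N₂ departs as an exceptionally stable neutral molecule
cyclohexyl–OTf loses OTf⁻: pKₐ(CF₃SO₃H (triflic acid)) ≈ -14
cyclohexyl–Br loses Br⁻: pKₐ(HBr) ≈ -9
cyclohexyl–S(CH₃)₂⁺ loses SR'₂: pKₐ(R'₂SH⁺) ≈ -7
cyclohexyl–NH₃⁺ loses NH₃: pKₐ(NH₄⁺) ≈ 9.2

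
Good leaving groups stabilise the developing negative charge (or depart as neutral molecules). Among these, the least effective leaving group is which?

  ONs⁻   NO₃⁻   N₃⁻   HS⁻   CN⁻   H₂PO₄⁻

Rank by basicity of the departing species: weakest base leaves most easily.
ONs⁻: pKₐ(p-O₂NC₆H₄SO₃H) ≈ -3.5
NO₃⁻: pKₐ(HNO₃) ≈ -1.3
H₂PO₄⁻: pKₐ(H₃PO₄) ≈ 2.1
N₃⁻: pKₐ(HN₃) ≈ 4.7
HS⁻: pKₐ(H₂S) ≈ 7
CN⁻: pKₐ(HCN) ≈ 9.2

CN⁻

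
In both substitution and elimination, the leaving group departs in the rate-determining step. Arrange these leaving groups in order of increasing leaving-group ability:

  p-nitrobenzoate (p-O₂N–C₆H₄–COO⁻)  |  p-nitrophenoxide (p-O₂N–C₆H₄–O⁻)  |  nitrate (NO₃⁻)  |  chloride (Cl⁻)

chloride (Cl⁻): pKₐ(HCl) ≈ -7
nitrate (NO₃⁻): pKₐ(HNO₃) ≈ -1.3
p-nitrobenzoate (p-O₂N–C₆H₄–COO⁻): pKₐ(p-nitrobenzoic acid) ≈ 3.4 — electron-withdrawing nitro group stabilises the carboxylate
p-nitrophenoxide (p-O₂N–C₆H₄–O⁻): pKₐ(p-nitrophenol) ≈ 7.2 — nitro group delocalises the charge; the classic chromogenic LG
Listed from poorest to best leaving group as asked.

p-nitrophenoxide (p-O₂N–C₆H₄–O⁻) < p-nitrobenzoate (p-O₂N–C₆H₄–COO⁻) < nitrate (NO₃⁻) < chloride (Cl⁻)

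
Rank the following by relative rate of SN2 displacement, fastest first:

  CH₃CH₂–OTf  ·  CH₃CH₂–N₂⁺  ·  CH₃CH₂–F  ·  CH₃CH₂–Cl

Same R in every case — rank the leaving groups.
A good leaving group is a weak base: the lower the pKₐ of its conjugate acid, the more readily it departs.
CH₃CH₂–N₂⁺ loses N₂: no meaningful conjugate acid; N₂ departs as an exceptionally stable neutral molecule
CH₃CH₂–OTf loses OTf⁻: pKₐ(CF₃SO₃H (triflic acid)) ≈ -14
CH₃CH₂–Cl loses Cl⁻: pKₐ(HCl) ≈ -7
CH₃CH₂–F loses F⁻: pKₐ(HF) ≈ 3.2

CH₃CH₂–N₂⁺ > CH₃CH₂–OTf > CH₃CH₂–Cl > CH₃CH₂–F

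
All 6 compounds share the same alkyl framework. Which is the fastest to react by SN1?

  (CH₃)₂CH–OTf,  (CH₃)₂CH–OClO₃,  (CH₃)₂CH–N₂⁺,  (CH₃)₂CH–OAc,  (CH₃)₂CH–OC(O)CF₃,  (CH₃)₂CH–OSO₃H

With the same alkyl group throughout, only the leaving group differentiates the rates.
Rank by basicity of the departing species: weakest base leaves most easily.
(CH₃)₂CH–N₂⁺ loses N₂: no meaningful conjugate acid; N₂ departs as an exceptionally stable neutral molecule
(CH₃)₂CH–OTf loses OTf⁻: pKₐ(CF₃SO₃H (triflic acid)) ≈ -14
(CH₃)₂CH–OClO₃ loses ClO₄⁻: pKₐ(HClO₄) ≈ -10
(CH₃)₂CH–OSO₃H loses HSO₄⁻: pKₐ(H₂SO₄) ≈ -3
(CH₃)₂CH–OC(O)CF₃ loses CF₃COO⁻: pKₐ(CF₃COOH) ≈ 0.2
(CH₃)₂CH–OAc loses AcO⁻: pKₐ(CH₃COOH) ≈ 4.8

(CH₃)₂CH–N₂⁺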